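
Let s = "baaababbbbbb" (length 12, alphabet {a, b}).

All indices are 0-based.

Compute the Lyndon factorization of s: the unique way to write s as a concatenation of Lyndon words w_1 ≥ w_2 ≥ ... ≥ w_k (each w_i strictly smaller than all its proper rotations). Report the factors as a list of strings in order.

emit factor 1: 'b' (i=0, period=1)
emit factor 2: 'aaababbbbbb' (i=1, period=11)

["b", "aaababbbbbb"]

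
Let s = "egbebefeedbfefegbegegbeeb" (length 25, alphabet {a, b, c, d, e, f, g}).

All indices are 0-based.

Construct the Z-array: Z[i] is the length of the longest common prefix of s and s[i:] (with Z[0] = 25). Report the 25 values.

[25, 0, 0, 1, 0, 1, 0, 1, 1, 0, 0, 0, 1, 0, 4, 0, 0, 2, 0, 4, 0, 0, 1, 1, 0]

Z[0]=25
i=1: i≥r, start 0; Z[1]=0
i=2: i≥r, start 0; Z[2]=0
i=3: i≥r, start 0; Z[3]=1 scan→box=[3,4)
i=4: i≥r, start 0; Z[4]=0
i=5: i≥r, start 0; Z[5]=1 scan→box=[5,6)
i=6: i≥r, start 0; Z[6]=0
i=7: i≥r, start 0; Z[7]=1 scan→box=[7,8)
i=8: i≥r, start 0; Z[8]=1 scan→box=[8,9)
i=9: i≥r, start 0; Z[9]=0
i=10: i≥r, start 0; Z[10]=0
i=11: i≥r, start 0; Z[11]=0
i=12: i≥r, start 0; Z[12]=1 scan→box=[12,13)
i=13: i≥r, start 0; Z[13]=0
i=14: i≥r, start 0; Z[14]=4 scan→box=[14,18)
i=15: min(r-i=3, Z[1]=0)=0; Z[15]=0
i=16: min(r-i=2, Z[2]=0)=0; Z[16]=0
i=17: min(r-i=1, Z[3]=1)=1; Z[17]=2 scan→box=[17,19)
i=18: min(r-i=1, Z[1]=0)=0; Z[18]=0
i=19: i≥r, start 0; Z[19]=4 scan→box=[19,23)
i=20: min(r-i=3, Z[1]=0)=0; Z[20]=0
i=21: min(r-i=2, Z[2]=0)=0; Z[21]=0
i=22: min(r-i=1, Z[3]=1)=1; Z[22]=1
i=23: i≥r, start 0; Z[23]=1 scan→box=[23,24)
i=24: i≥r, start 0; Z[24]=0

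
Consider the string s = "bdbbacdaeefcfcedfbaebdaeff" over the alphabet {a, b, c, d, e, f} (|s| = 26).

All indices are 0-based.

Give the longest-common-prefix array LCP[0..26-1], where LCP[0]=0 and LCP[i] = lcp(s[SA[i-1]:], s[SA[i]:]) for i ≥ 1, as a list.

sorted suffixes:
  #0 SA[0]=4  'acdaeefcfcedfbaebdaeff'
  #1 SA[1]=18  'aebdaeff'
  #2 SA[2]=7  'aeefcfcedfbaebdaeff'
  #3 SA[3]=22  'aeff'
  #4 SA[4]=3  'bacdaeefcfcedfbaebdaeff'
  #5 SA[5]=17  'baebdaeff'
  #6 SA[6]=2  'bbacdaeefcfcedfbaebdaeff'
  #7 SA[7]=20  'bdaeff'
  #8 SA[8]=0  'bdbbacdaeefcfcedfbaebdaeff'
  #9 SA[9]=5  'cdaeefcfcedfbaebdaeff'
  #10 SA[10]=13  'cedfbaebdaeff'
  #11 SA[11]=11  'cfcedfbaebdaeff'
  #12 SA[12]=6  'daeefcfcedfbaebdaeff'
  #13 SA[13]=21  'daeff'
  #14 SA[14]=1  'dbbacdaeefcfcedfbaebdaeff'
  #15 SA[15]=15  'dfbaebdaeff'
  #16 SA[16]=19  'ebdaeff'
  #17 SA[17]=14  'edfbaebdaeff'
  #18 SA[18]=8  'eefcfcedfbaebdaeff'
  #19 SA[19]=9  'efcfcedfbaebdaeff'
  #20 SA[20]=23  'eff'
  #21 SA[21]=25  'f'
  #22 SA[22]=16  'fbaebdaeff'
  #23 SA[23]=12  'fcedfbaebdaeff'
  #24 SA[24]=10  'fcfcedfbaebdaeff'
  #25 SA[25]=24  'ff'

SA = [4, 18, 7, 22, 3, 17, 2, 20, 0, 5, 13, 11, 6, 21, 1, 15, 19, 14, 8, 9, 23, 25, 16, 12, 10, 24]
[i] adj suffixes → lcp
  [1] 4/18 → 1 ('a')
  [2] 18/7 → 2 ('ae')
  [3] 7/22 → 2 ('ae')
  [4] 22/3 → 0 ('')
  [5] 3/17 → 2 ('ba')
  [6] 17/2 → 1 ('b')
  [7] 2/20 → 1 ('b')
  [8] 20/0 → 2 ('bd')
  [9] 0/5 → 0 ('')
  [10] 5/13 → 1 ('c')
  [11] 13/11 → 1 ('c')
  [12] 11/6 → 0 ('')
  [13] 6/21 → 3 ('dae')
  [14] 21/1 → 1 ('d')
  [15] 1/15 → 1 ('d')
  [16] 15/19 → 0 ('')
  [17] 19/14 → 1 ('e')
  [18] 14/8 → 1 ('e')
  [19] 8/9 → 1 ('e')
  [20] 9/23 → 2 ('ef')
  [21] 23/25 → 0 ('')
  [22] 25/16 → 1 ('f')
  [23] 16/12 → 1 ('f')
  [24] 12/10 → 2 ('fc')
  [25] 10/24 → 1 ('f')

[0, 1, 2, 2, 0, 2, 1, 1, 2, 0, 1, 1, 0, 3, 1, 1, 0, 1, 1, 1, 2, 0, 1, 1, 2, 1]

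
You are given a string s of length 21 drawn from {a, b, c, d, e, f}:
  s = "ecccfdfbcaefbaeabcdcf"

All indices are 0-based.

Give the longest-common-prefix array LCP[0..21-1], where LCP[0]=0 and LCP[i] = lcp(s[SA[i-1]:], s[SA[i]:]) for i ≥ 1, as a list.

rank | idx | suffix
   0 |  15 | abcdcf
   1 |  13 | aeabcdcf
   2 |   9 | aefbaeabcdcf
   3 |  12 | baeabcdcf
   4 |   7 | bcaefbaeabcdcf
   5 |  16 | bcdcf
   6 |   8 | caefbaeabcdcf
   7 |   1 | cccfdfbcaefbaeabcdcf
   8 |   2 | ccfdfbcaefbaeabcdcf
   9 |  17 | cdcf
  10 |  19 | cf
  11 |   3 | cfdfbcaefbaeabcdcf
  12 |  18 | dcf
  13 |   5 | dfbcaefbaeabcdcf
  14 |  14 | eabcdcf
  15 |   0 | ecccfdfbcaefbaeabcdcf
  16 |  10 | efbaeabcdcf
  17 |  20 | f
  18 |  11 | fbaeabcdcf
  19 |   6 | fbcaefbaeabcdcf
  20 |   4 | fdfbcaefbaeabcdcf

SA = [15, 13, 9, 12, 7, 16, 8, 1, 2, 17, 19, 3, 18, 5, 14, 0, 10, 20, 11, 6, 4]
i: (SA[i-1],SA[i]) lcp shared
  1: (15,13) 1 'a'
  2: (13,9) 2 'ae'
  3: (9,12) 0 ''
  4: (12,7) 1 'b'
  5: (7,16) 2 'bc'
  6: (16,8) 0 ''
  7: (8,1) 1 'c'
  8: (1,2) 2 'cc'
  9: (2,17) 1 'c'
  10: (17,19) 1 'c'
  11: (19,3) 2 'cf'
  12: (3,18) 0 ''
  13: (18,5) 1 'd'
  14: (5,14) 0 ''
  15: (14,0) 1 'e'
  16: (0,10) 1 'e'
  17: (10,20) 0 ''
  18: (20,11) 1 'f'
  19: (11,6) 2 'fb'
  20: (6,4) 1 'f'

[0, 1, 2, 0, 1, 2, 0, 1, 2, 1, 1, 2, 0, 1, 0, 1, 1, 0, 1, 2, 1]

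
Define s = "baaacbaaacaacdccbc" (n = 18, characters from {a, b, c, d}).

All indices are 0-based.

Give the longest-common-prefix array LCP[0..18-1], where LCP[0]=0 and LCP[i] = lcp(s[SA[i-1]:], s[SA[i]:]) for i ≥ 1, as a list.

rank | idx | suffix
   0 |   6 | aaacaacdccbc
   1 |   1 | aaacbaaacaacdccbc
   2 |   7 | aacaacdccbc
   3 |   2 | aacbaaacaacdccbc
   4 |  10 | aacdccbc
   5 |   8 | acaacdccbc
   6 |   3 | acbaaacaacdccbc
   7 |  11 | acdccbc
   8 |   5 | baaacaacdccbc
   9 |   0 | baaacbaaacaacdccbc
  10 |  16 | bc
  11 |  17 | c
  12 |   9 | caacdccbc
  13 |   4 | cbaaacaacdccbc
  14 |  15 | cbc
  15 |  14 | ccbc
  16 |  12 | cdccbc
  17 |  13 | dccbc

SA = [6, 1, 7, 2, 10, 8, 3, 11, 5, 0, 16, 17, 9, 4, 15, 14, 12, 13]
i: (SA[i-1],SA[i]) lcp shared
  1: (6,1) 4 'aaac'
  2: (1,7) 2 'aa'
  3: (7,2) 3 'aac'
  4: (2,10) 3 'aac'
  5: (10,8) 1 'a'
  6: (8,3) 2 'ac'
  7: (3,11) 2 'ac'
  8: (11,5) 0 ''
  9: (5,0) 5 'baaac'
  10: (0,16) 1 'b'
  11: (16,17) 0 ''
  12: (17,9) 1 'c'
  13: (9,4) 1 'c'
  14: (4,15) 2 'cb'
  15: (15,14) 1 'c'
  16: (14,12) 1 'c'
  17: (12,13) 0 ''

[0, 4, 2, 3, 3, 1, 2, 2, 0, 5, 1, 0, 1, 1, 2, 1, 1, 0]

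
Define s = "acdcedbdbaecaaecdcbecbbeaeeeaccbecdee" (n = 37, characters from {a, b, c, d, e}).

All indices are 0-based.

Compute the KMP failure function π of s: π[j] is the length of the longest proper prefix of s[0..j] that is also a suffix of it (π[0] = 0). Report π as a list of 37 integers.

π[0] = 0
j=1 s[j]='c': π[1]=0 (border '')
j=2 s[j]='d': π[2]=0 (border '')
j=3 s[j]='c': π[3]=0 (border '')
j=4 s[j]='e': π[4]=0 (border '')
j=5 s[j]='d': π[5]=0 (border '')
j=6 s[j]='b': π[6]=0 (border '')
j=7 s[j]='d': π[7]=0 (border '')
j=8 s[j]='b': π[8]=0 (border '')
j=9 s[j]='a': π[9]=1 (border 'a')
j=10 s[j]='e': k: 1→0; π[10]=0 (border '')
j=11 s[j]='c': π[11]=0 (border '')
j=12 s[j]='a': π[12]=1 (border 'a')
j=13 s[j]='a': k: 1→0; π[13]=1 (border 'a')
j=14 s[j]='e': k: 1→0; π[14]=0 (border '')
j=15 s[j]='c': π[15]=0 (border '')
j=16 s[j]='d': π[16]=0 (border '')
j=17 s[j]='c': π[17]=0 (border '')
j=18 s[j]='b': π[18]=0 (border '')
j=19 s[j]='e': π[19]=0 (border '')
j=20 s[j]='c': π[20]=0 (border '')
j=21 s[j]='b': π[21]=0 (border '')
j=22 s[j]='b': π[22]=0 (border '')
j=23 s[j]='e': π[23]=0 (border '')
j=24 s[j]='a': π[24]=1 (border 'a')
j=25 s[j]='e': k: 1→0; π[25]=0 (border '')
j=26 s[j]='e': π[26]=0 (border '')
j=27 s[j]='e': π[27]=0 (border '')
j=28 s[j]='a': π[28]=1 (border 'a')
j=29 s[j]='c': π[29]=2 (border 'ac')
j=30 s[j]='c': k: 2→0; π[30]=0 (border '')
j=31 s[j]='b': π[31]=0 (border '')
j=32 s[j]='e': π[32]=0 (border '')
j=33 s[j]='c': π[33]=0 (border '')
j=34 s[j]='d': π[34]=0 (border '')
j=35 s[j]='e': π[35]=0 (border '')
j=36 s[j]='e': π[36]=0 (border '')

[0, 0, 0, 0, 0, 0, 0, 0, 0, 1, 0, 0, 1, 1, 0, 0, 0, 0, 0, 0, 0, 0, 0, 0, 1, 0, 0, 0, 1, 2, 0, 0, 0, 0, 0, 0, 0]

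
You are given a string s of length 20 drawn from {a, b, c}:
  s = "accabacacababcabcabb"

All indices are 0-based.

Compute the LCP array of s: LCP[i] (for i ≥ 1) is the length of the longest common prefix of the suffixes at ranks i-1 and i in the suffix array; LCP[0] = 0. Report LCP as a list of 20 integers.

[0, 3, 2, 2, 5, 1, 3, 2, 0, 1, 2, 1, 1, 4, 0, 4, 3, 3, 2, 1]

rank→(start, suffix):
  0 → (9, 'ababcabcabb')
  1 → (3, 'abacacababcabcabb')
  2 → (17, 'abb')
  3 → (14, 'abcabb')
  4 → (11, 'abcabcabb')
  5 → (7, 'acababcabcabb')
  6 → (5, 'acacababcabcabb')
  7 → (0, 'accabacacababcabcabb')
  8 → (19, 'b')
  9 → (10, 'babcabcabb')
  10 → (4, 'bacacababcabcabb')
  11 → (18, 'bb')
  12 → (15, 'bcabb')
  13 → (12, 'bcabcabb')
  14 → (8, 'cababcabcabb')
  15 → (2, 'cabacacababcabcabb')
  16 → (16, 'cabb')
  17 → (13, 'cabcabb')
  18 → (6, 'cacababcabcabb')
  19 → (1, 'ccabacacababcabcabb')

SA = [9, 3, 17, 14, 11, 7, 5, 0, 19, 10, 4, 18, 15, 12, 8, 2, 16, 13, 6, 1]
i: (SA[i-1],SA[i]) lcp shared
  1: (9,3) 3 'aba'
  2: (3,17) 2 'ab'
  3: (17,14) 2 'ab'
  4: (14,11) 5 'abcab'
  5: (11,7) 1 'a'
  6: (7,5) 3 'aca'
  7: (5,0) 2 'ac'
  8: (0,19) 0 ''
  9: (19,10) 1 'b'
  10: (10,4) 2 'ba'
  11: (4,18) 1 'b'
  12: (18,15) 1 'b'
  13: (15,12) 4 'bcab'
  14: (12,8) 0 ''
  15: (8,2) 4 'caba'
  16: (2,16) 3 'cab'
  17: (16,13) 3 'cab'
  18: (13,6) 2 'ca'
  19: (6,1) 1 'c'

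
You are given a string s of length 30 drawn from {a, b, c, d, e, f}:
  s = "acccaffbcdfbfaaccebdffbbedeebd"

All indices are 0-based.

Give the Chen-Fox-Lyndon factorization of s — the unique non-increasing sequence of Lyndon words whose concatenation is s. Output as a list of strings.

emit factor 1: 'acccaffbcdfbf' (i=0, period=13)
emit factor 2: 'aaccebdffbbedeebd' (i=13, period=17)

["acccaffbcdfbf", "aaccebdffbbedeebd"]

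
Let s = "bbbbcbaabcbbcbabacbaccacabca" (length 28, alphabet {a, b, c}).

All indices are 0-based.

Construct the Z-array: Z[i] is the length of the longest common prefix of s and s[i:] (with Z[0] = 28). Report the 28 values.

[28, 3, 2, 1, 0, 1, 0, 0, 1, 0, 2, 1, 0, 1, 0, 1, 0, 0, 1, 0, 0, 0, 0, 0, 0, 1, 0, 0]

Z[0]=28
i=1: fresh scan; Z[1]=3 extend→box=[1,4)
i=2: min(r-i=2, Z[1]=3)=2; Z[2]=2
i=3: min(r-i=1, Z[2]=2)=1; Z[3]=1
i=4: fresh scan; Z[4]=0
i=5: fresh scan; Z[5]=1 extend→box=[5,6)
i=6: fresh scan; Z[6]=0
i=7: fresh scan; Z[7]=0
i=8: fresh scan; Z[8]=1 extend→box=[8,9)
i=9: fresh scan; Z[9]=0
i=10: fresh scan; Z[10]=2 extend→box=[10,12)
i=11: min(r-i=1, Z[1]=3)=1; Z[11]=1
i=12: fresh scan; Z[12]=0
i=13: fresh scan; Z[13]=1 extend→box=[13,14)
i=14: fresh scan; Z[14]=0
i=15: fresh scan; Z[15]=1 extend→box=[15,16)
i=16: fresh scan; Z[16]=0
i=17: fresh scan; Z[17]=0
i=18: fresh scan; Z[18]=1 extend→box=[18,19)
i=19: fresh scan; Z[19]=0
i=20: fresh scan; Z[20]=0
i=21: fresh scan; Z[21]=0
i=22: fresh scan; Z[22]=0
i=23: fresh scan; Z[23]=0
i=24: fresh scan; Z[24]=0
i=25: fresh scan; Z[25]=1 extend→box=[25,26)
i=26: fresh scan; Z[26]=0
i=27: fresh scan; Z[27]=0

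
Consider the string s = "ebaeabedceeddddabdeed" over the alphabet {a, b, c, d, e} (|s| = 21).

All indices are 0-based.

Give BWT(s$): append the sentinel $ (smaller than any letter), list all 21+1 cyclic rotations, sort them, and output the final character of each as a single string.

rank  rotation                last
    0  $ebaeabedceeddddabdeed  d
    1  abdeed$ebaeabedceedddd  d
    2  abedceeddddabdeed$ebae  e
    3  aeabedceeddddabdeed$eb  b
    4  baeabedceeddddabdeed$e  e
    5  bdeed$ebaeabedceedddda  a
    6  bedceeddddabdeed$ebaea  a
    7  ceeddddabdeed$ebaeabed  d
    8  d$ebaeabedceeddddabdee  e
    9  dabdeed$ebaeabedceeddd  d
   10  dceeddddabdeed$ebaeabe  e
   11  ddabdeed$ebaeabedceedd  d
   12  dddabdeed$ebaeabedceed  d
   13  ddddabdeed$ebaeabedcee  e
   14  deed$ebaeabedceeddddab  b
   15  eabedceeddddabdeed$eba  a
   16  ebaeabedceeddddabdeed$  $
   17  ed$ebaeabedceeddddabde  e
   18  edceeddddabdeed$ebaeab  b
   19  eddddabdeed$ebaeabedce  e
   20  eed$ebaeabedceeddddabd  d
   21  eeddddabdeed$ebaeabedc  c

ddebeaadededdeba$ebedc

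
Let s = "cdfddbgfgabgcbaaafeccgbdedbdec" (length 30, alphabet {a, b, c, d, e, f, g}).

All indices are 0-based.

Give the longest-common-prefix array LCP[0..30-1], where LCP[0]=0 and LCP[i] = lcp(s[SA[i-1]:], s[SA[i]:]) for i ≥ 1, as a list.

rank→(start, suffix):
  0 → (14, 'aaafeccgbdedbdec')
  1 → (15, 'aafeccgbdedbdec')
  2 → (9, 'abgcbaaafeccgbdedbdec')
  3 → (16, 'afeccgbdedbdec')
  4 → (13, 'baaafeccgbdedbdec')
  5 → (26, 'bdec')
  6 → (22, 'bdedbdec')
  7 → (10, 'bgcbaaafeccgbdedbdec')
  8 → (5, 'bgfgabgcbaaafeccgbdedbdec')
  9 → (29, 'c')
  10 → (12, 'cbaaafeccgbdedbdec')
  11 → (19, 'ccgbdedbdec')
  12 → (0, 'cdfddbgfgabgcbaaafeccgbdedbdec')
  13 → (20, 'cgbdedbdec')
  14 → (25, 'dbdec')
  15 → (4, 'dbgfgabgcbaaafeccgbdedbdec')
  16 → (3, 'ddbgfgabgcbaaafeccgbdedbdec')
  17 → (27, 'dec')
  18 → (23, 'dedbdec')
  19 → (1, 'dfddbgfgabgcbaaafeccgbdedbdec')
  20 → (28, 'ec')
  21 → (18, 'eccgbdedbdec')
  22 → (24, 'edbdec')
  23 → (2, 'fddbgfgabgcbaaafeccgbdedbdec')
  24 → (17, 'feccgbdedbdec')
  25 → (7, 'fgabgcbaaafeccgbdedbdec')
  26 → (8, 'gabgcbaaafeccgbdedbdec')
  27 → (21, 'gbdedbdec')
  28 → (11, 'gcbaaafeccgbdedbdec')
  29 → (6, 'gfgabgcbaaafeccgbdedbdec')

SA = [14, 15, 9, 16, 13, 26, 22, 10, 5, 29, 12, 19, 0, 20, 25, 4, 3, 27, 23, 1, 28, 18, 24, 2, 17, 7, 8, 21, 11, 6]
rank  pair      lcp
   1  s[14:],s[15:]  2  'aa'
   2  s[15:],s[9:]  1  'a'
   3  s[9:],s[16:]  1  'a'
   4  s[16:],s[13:]  0  ''
   5  s[13:],s[26:]  1  'b'
   6  s[26:],s[22:]  3  'bde'
   7  s[22:],s[10:]  1  'b'
   8  s[10:],s[5:]  2  'bg'
   9  s[5:],s[29:]  0  ''
  10  s[29:],s[12:]  1  'c'
  11  s[12:],s[19:]  1  'c'
  12  s[19:],s[0:]  1  'c'
  13  s[0:],s[20:]  1  'c'
  14  s[20:],s[25:]  0  ''
  15  s[25:],s[4:]  2  'db'
  16  s[4:],s[3:]  1  'd'
  17  s[3:],s[27:]  1  'd'
  18  s[27:],s[23:]  2  'de'
  19  s[23:],s[1:]  1  'd'
  20  s[1:],s[28:]  0  ''
  21  s[28:],s[18:]  2  'ec'
  22  s[18:],s[24:]  1  'e'
  23  s[24:],s[2:]  0  ''
  24  s[2:],s[17:]  1  'f'
  25  s[17:],s[7:]  1  'f'
  26  s[7:],s[8:]  0  ''
  27  s[8:],s[21:]  1  'g'
  28  s[21:],s[11:]  1  'g'
  29  s[11:],s[6:]  1  'g'

[0, 2, 1, 1, 0, 1, 3, 1, 2, 0, 1, 1, 1, 1, 0, 2, 1, 1, 2, 1, 0, 2, 1, 0, 1, 1, 0, 1, 1, 1]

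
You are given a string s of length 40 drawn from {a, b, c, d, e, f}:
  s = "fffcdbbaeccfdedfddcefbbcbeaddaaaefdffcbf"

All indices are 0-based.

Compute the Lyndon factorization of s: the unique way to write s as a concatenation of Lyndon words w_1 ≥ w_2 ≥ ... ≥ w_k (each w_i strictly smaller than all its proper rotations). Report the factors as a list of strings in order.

["f", "f", "f", "cd", "b", "b", "aeccfdedfddcefbbcbe", "add", "aaaefdffcbf"]

emit factor 1: 'f' (i=0, period=1)
emit factor 2: 'f' (i=1, period=1)
emit factor 3: 'f' (i=2, period=1)
emit factor 4: 'cd' (i=3, period=2)
emit factor 5: 'b' (i=5, period=1)
emit factor 6: 'b' (i=6, period=1)
emit factor 7: 'aeccfdedfddcefbbcbe' (i=7, period=19)
emit factor 8: 'add' (i=26, period=3)
emit factor 9: 'aaaefdffcbf' (i=29, period=11)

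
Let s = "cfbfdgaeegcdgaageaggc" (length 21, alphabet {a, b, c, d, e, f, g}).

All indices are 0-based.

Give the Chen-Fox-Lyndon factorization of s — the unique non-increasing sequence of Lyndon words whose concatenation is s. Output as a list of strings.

emit factor 1: 'cf' (i=0, period=2)
emit factor 2: 'bfdg' (i=2, period=4)
emit factor 3: 'aeegcdg' (i=6, period=7)
emit factor 4: 'aageaggc' (i=13, period=8)

["cf", "bfdg", "aeegcdg", "aageaggc"]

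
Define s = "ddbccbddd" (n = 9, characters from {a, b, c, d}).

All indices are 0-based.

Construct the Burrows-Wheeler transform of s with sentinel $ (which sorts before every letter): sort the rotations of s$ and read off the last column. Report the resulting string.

rank  rotation    last
    0  $ddbccbddd  d
    1  bccbddd$dd  d
    2  bddd$ddbcc  c
    3  cbddd$ddbc  c
    4  ccbddd$ddb  b
    5  d$ddbccbdd  d
    6  dbccbddd$d  d
    7  dd$ddbccbd  d
    8  ddbccbddd$  $
    9  ddd$ddbccb  b

ddccbddd$b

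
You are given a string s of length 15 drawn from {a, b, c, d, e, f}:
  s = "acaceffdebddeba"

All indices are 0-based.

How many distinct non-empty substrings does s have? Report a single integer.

107

rank | idx | suffix
   0 |  14 | a
   1 |   0 | acaceffdebddeba
   2 |   2 | aceffdebddeba
   3 |  13 | ba
   4 |   9 | bddeba
   5 |   1 | caceffdebddeba
   6 |   3 | ceffdebddeba
   7 |  10 | ddeba
   8 |  11 | deba
   9 |   7 | debddeba
  10 |  12 | eba
  11 |   8 | ebddeba
  12 |   4 | effdebddeba
  13 |   6 | fdebddeba
  14 |   5 | ffdebddeba

SA = [14, 0, 2, 13, 9, 1, 3, 10, 11, 7, 12, 8, 4, 6, 5]
i: (SA[i-1],SA[i]) lcp shared
  1: (14,0) 1 'a'
  2: (0,2) 2 'ac'
  3: (2,13) 0 ''
  4: (13,9) 1 'b'
  5: (9,1) 0 ''
  6: (1,3) 1 'c'
  7: (3,10) 0 ''
  8: (10,11) 1 'd'
  9: (11,7) 3 'deb'
  10: (7,12) 0 ''
  11: (12,8) 2 'eb'
  12: (8,4) 1 'e'
  13: (4,6) 0 ''
  14: (6,5) 1 'f'

n(n+1)/2 = 15·16/2 = 120
Σ LCP = 0 + 1 + 2 + 0 + 1 + 0 + 1 + 0 + 1 + 3 + 0 + 2 + 1 + 0 + 1 = 13
distinct = 120 − 13 = 107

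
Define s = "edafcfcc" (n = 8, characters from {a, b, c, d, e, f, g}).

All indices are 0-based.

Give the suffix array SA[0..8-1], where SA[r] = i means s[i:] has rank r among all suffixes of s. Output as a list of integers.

[2, 7, 6, 4, 1, 0, 5, 3]

rank | idx | suffix
   0 |   2 | afcfcc
   1 |   7 | c
   2 |   6 | cc
   3 |   4 | cfcc
   4 |   1 | dafcfcc
   5 |   0 | edafcfcc
   6 |   5 | fcc
   7 |   3 | fcfcc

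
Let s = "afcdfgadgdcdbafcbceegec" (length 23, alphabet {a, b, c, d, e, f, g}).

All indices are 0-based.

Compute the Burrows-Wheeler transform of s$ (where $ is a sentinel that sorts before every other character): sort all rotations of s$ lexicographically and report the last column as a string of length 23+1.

cgb$dcefdfbcgcagceaadfde

rank  rotation                  last
    0  $afcdfgadgdcdbafcbceegec  c
    1  adgdcdbafcbceegec$afcdfg  g
    2  afcbceegec$afcdfgadgdcdb  b
    3  afcdfgadgdcdbafcbceegec$  $
    4  bafcbceegec$afcdfgadgdcd  d
    5  bceegec$afcdfgadgdcdbafc  c
    6  c$afcdfgadgdcdbafcbceege  e
    7  cbceegec$afcdfgadgdcdbaf  f
    8  cdbafcbceegec$afcdfgadgd  d
    9  cdfgadgdcdbafcbceegec$af  f
   10  ceegec$afcdfgadgdcdbafcb  b
   11  dbafcbceegec$afcdfgadgdc  c
   12  dcdbafcbceegec$afcdfgadg  g
   13  dfgadgdcdbafcbceegec$afc  c
   14  dgdcdbafcbceegec$afcdfga  a
   15  ec$afcdfgadgdcdbafcbceeg  g
   16  eegec$afcdfgadgdcdbafcbc  c
   17  egec$afcdfgadgdcdbafcbce  e
   18  fcbceegec$afcdfgadgdcdba  a
   19  fcdfgadgdcdbafcbceegec$a  a
   20  fgadgdcdbafcbceegec$afcd  d
   21  gadgdcdbafcbceegec$afcdf  f
   22  gdcdbafcbceegec$afcdfgad  d
   23  gec$afcdfgadgdcdbafcbcee  e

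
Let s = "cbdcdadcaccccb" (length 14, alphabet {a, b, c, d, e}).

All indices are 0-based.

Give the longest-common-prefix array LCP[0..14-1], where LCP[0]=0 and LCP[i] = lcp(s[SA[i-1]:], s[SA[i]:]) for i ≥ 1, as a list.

[0, 1, 0, 1, 0, 1, 2, 1, 2, 3, 1, 0, 1, 2]

rank | idx | suffix
   0 |   8 | accccb
   1 |   5 | adcaccccb
   2 |  13 | b
   3 |   1 | bdcdadcaccccb
   4 |   7 | caccccb
   5 |  12 | cb
   6 |   0 | cbdcdadcaccccb
   7 |  11 | ccb
   8 |  10 | cccb
   9 |   9 | ccccb
  10 |   3 | cdadcaccccb
  11 |   4 | dadcaccccb
  12 |   6 | dcaccccb
  13 |   2 | dcdadcaccccb

SA = [8, 5, 13, 1, 7, 12, 0, 11, 10, 9, 3, 4, 6, 2]
[i] adj suffixes → lcp
  [1] 8/5 → 1 ('a')
  [2] 5/13 → 0 ('')
  [3] 13/1 → 1 ('b')
  [4] 1/7 → 0 ('')
  [5] 7/12 → 1 ('c')
  [6] 12/0 → 2 ('cb')
  [7] 0/11 → 1 ('c')
  [8] 11/10 → 2 ('cc')
  [9] 10/9 → 3 ('ccc')
  [10] 9/3 → 1 ('c')
  [11] 3/4 → 0 ('')
  [12] 4/6 → 1 ('d')
  [13] 6/2 → 2 ('dc')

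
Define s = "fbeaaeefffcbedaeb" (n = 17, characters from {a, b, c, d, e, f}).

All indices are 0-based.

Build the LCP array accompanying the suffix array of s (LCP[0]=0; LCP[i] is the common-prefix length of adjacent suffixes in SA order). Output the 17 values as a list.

sorted suffixes:
  #0 SA[0]=3  'aaeefffcbedaeb'
  #1 SA[1]=14  'aeb'
  #2 SA[2]=4  'aeefffcbedaeb'
  #3 SA[3]=16  'b'
  #4 SA[4]=1  'beaaeefffcbedaeb'
  #5 SA[5]=11  'bedaeb'
  #6 SA[6]=10  'cbedaeb'
  #7 SA[7]=13  'daeb'
  #8 SA[8]=2  'eaaeefffcbedaeb'
  #9 SA[9]=15  'eb'
  #10 SA[10]=12  'edaeb'
  #11 SA[11]=5  'eefffcbedaeb'
  #12 SA[12]=6  'efffcbedaeb'
  #13 SA[13]=0  'fbeaaeefffcbedaeb'
  #14 SA[14]=9  'fcbedaeb'
  #15 SA[15]=8  'ffcbedaeb'
  #16 SA[16]=7  'fffcbedaeb'

SA = [3, 14, 4, 16, 1, 11, 10, 13, 2, 15, 12, 5, 6, 0, 9, 8, 7]
rank  pair      lcp
   1  s[3:],s[14:]  1  'a'
   2  s[14:],s[4:]  2  'ae'
   3  s[4:],s[16:]  0  ''
   4  s[16:],s[1:]  1  'b'
   5  s[1:],s[11:]  2  'be'
   6  s[11:],s[10:]  0  ''
   7  s[10:],s[13:]  0  ''
   8  s[13:],s[2:]  0  ''
   9  s[2:],s[15:]  1  'e'
  10  s[15:],s[12:]  1  'e'
  11  s[12:],s[5:]  1  'e'
  12  s[5:],s[6:]  1  'e'
  13  s[6:],s[0:]  0  ''
  14  s[0:],s[9:]  1  'f'
  15  s[9:],s[8:]  1  'f'
  16  s[8:],s[7:]  2  'ff'

[0, 1, 2, 0, 1, 2, 0, 0, 0, 1, 1, 1, 1, 0, 1, 1, 2]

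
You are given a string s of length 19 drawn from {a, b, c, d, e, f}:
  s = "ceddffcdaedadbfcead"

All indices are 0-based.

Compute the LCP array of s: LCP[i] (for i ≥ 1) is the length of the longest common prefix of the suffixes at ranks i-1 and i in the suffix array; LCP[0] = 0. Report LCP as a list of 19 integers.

rank | idx | suffix
   0 |  17 | ad
   1 |  11 | adbfcead
   2 |   8 | aedadbfcead
   3 |  13 | bfcead
   4 |   6 | cdaedadbfcead
   5 |  15 | cead
   6 |   0 | ceddffcdaedadbfcead
   7 |  18 | d
   8 |  10 | dadbfcead
   9 |   7 | daedadbfcead
  10 |  12 | dbfcead
  11 |   2 | ddffcdaedadbfcead
  12 |   3 | dffcdaedadbfcead
  13 |  16 | ead
  14 |   9 | edadbfcead
  15 |   1 | eddffcdaedadbfcead
  16 |   5 | fcdaedadbfcead
  17 |  14 | fcead
  18 |   4 | ffcdaedadbfcead

SA = [17, 11, 8, 13, 6, 15, 0, 18, 10, 7, 12, 2, 3, 16, 9, 1, 5, 14, 4]
[i] adj suffixes → lcp
  [1] 17/11 → 2 ('ad')
  [2] 11/8 → 1 ('a')
  [3] 8/13 → 0 ('')
  [4] 13/6 → 0 ('')
  [5] 6/15 → 1 ('c')
  [6] 15/0 → 2 ('ce')
  [7] 0/18 → 0 ('')
  [8] 18/10 → 1 ('d')
  [9] 10/7 → 2 ('da')
  [10] 7/12 → 1 ('d')
  [11] 12/2 → 1 ('d')
  [12] 2/3 → 1 ('d')
  [13] 3/16 → 0 ('')
  [14] 16/9 → 1 ('e')
  [15] 9/1 → 2 ('ed')
  [16] 1/5 → 0 ('')
  [17] 5/14 → 2 ('fc')
  [18] 14/4 → 1 ('f')

[0, 2, 1, 0, 0, 1, 2, 0, 1, 2, 1, 1, 1, 0, 1, 2, 0, 2, 1]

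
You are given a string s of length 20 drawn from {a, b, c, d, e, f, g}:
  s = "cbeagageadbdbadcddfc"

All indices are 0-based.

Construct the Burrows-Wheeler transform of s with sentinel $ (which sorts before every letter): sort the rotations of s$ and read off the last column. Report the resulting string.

rank  rotation               last
    0  $cbeagageadbdbadcddfc  c
    1  adbdbadcddfc$cbeagage  e
    2  adcddfc$cbeagageadbdb  b
    3  agageadbdbadcddfc$cbe  e
    4  ageadbdbadcddfc$cbeag  g
    5  badcddfc$cbeagageadbd  d
    6  bdbadcddfc$cbeagagead  d
    7  beagageadbdbadcddfc$c  c
    8  c$cbeagageadbdbadcddf  f
    9  cbeagageadbdbadcddfc$  $
   10  cddfc$cbeagageadbdbad  d
   11  dbadcddfc$cbeagageadb  b
   12  dbdbadcddfc$cbeagagea  a
   13  dcddfc$cbeagageadbdba  a
   14  ddfc$cbeagageadbdbadc  c
   15  dfc$cbeagageadbdbadcd  d
   16  eadbdbadcddfc$cbeagag  g
   17  eagageadbdbadcddfc$cb  b
   18  fc$cbeagageadbdbadcdd  d
   19  gageadbdbadcddfc$cbea  a
   20  geadbdbadcddfc$cbeaga  a

cebegddcf$dbaacdgbdaa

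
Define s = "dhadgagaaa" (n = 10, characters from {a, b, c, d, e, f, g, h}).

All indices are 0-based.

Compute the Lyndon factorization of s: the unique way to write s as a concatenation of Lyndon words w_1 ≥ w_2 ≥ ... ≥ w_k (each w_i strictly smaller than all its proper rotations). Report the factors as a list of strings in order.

emit factor 1: 'dh' (i=0, period=2)
emit factor 2: 'adgag' (i=2, period=5)
emit factor 3: 'a' (i=7, period=1)
emit factor 4: 'a' (i=8, period=1)
emit factor 5: 'a' (i=9, period=1)

["dh", "adgag", "a", "a", "a"]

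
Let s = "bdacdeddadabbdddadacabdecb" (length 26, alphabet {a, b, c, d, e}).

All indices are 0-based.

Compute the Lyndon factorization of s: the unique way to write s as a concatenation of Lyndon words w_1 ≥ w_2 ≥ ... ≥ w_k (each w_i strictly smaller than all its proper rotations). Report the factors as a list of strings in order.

emit factor 1: 'bd' (i=0, period=2)
emit factor 2: 'acdeddad' (i=2, period=8)
emit factor 3: 'abbdddadacabdecb' (i=10, period=16)

["bd", "acdeddad", "abbdddadacabdecb"]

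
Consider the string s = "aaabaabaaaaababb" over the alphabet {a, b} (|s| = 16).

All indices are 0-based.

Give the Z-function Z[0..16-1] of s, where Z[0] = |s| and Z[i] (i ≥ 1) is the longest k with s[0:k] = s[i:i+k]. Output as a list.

[16, 2, 1, 0, 2, 1, 0, 3, 3, 5, 2, 1, 0, 1, 0, 0]

Z[0]=16
i=1: fresh scan; Z[1]=2 grow→box=[1,3)
i=2: min(r-i=1, Z[1]=2)=1; Z[2]=1
i=3: fresh scan; Z[3]=0
i=4: fresh scan; Z[4]=2 grow→box=[4,6)
i=5: min(r-i=1, Z[1]=2)=1; Z[5]=1
i=6: fresh scan; Z[6]=0
i=7: fresh scan; Z[7]=3 grow→box=[7,10)
i=8: min(r-i=2, Z[1]=2)=2; Z[8]=3 grow→box=[8,11)
i=9: min(r-i=2, Z[1]=2)=2; Z[9]=5 grow→box=[9,14)
i=10: min(r-i=4, Z[1]=2)=2; Z[10]=2
i=11: min(r-i=3, Z[2]=1)=1; Z[11]=1
i=12: min(r-i=2, Z[3]=0)=0; Z[12]=0
i=13: min(r-i=1, Z[4]=2)=1; Z[13]=1
i=14: fresh scan; Z[14]=0
i=15: fresh scan; Z[15]=0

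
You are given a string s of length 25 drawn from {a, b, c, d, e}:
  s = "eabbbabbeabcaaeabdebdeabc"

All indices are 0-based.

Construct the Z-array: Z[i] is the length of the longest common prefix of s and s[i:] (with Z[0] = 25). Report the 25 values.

Z[0]=25
i=1: i≥r, start 0; Z[1]=0
i=2: i≥r, start 0; Z[2]=0
i=3: i≥r, start 0; Z[3]=0
i=4: i≥r, start 0; Z[4]=0
i=5: i≥r, start 0; Z[5]=0
i=6: i≥r, start 0; Z[6]=0
i=7: i≥r, start 0; Z[7]=0
i=8: i≥r, start 0; Z[8]=3 extend→box=[8,11)
i=9: min(r-i=2, Z[1]=0)=0; Z[9]=0
i=10: min(r-i=1, Z[2]=0)=0; Z[10]=0
i=11: i≥r, start 0; Z[11]=0
i=12: i≥r, start 0; Z[12]=0
i=13: i≥r, start 0; Z[13]=0
i=14: i≥r, start 0; Z[14]=3 extend→box=[14,17)
i=15: min(r-i=2, Z[1]=0)=0; Z[15]=0
i=16: min(r-i=1, Z[2]=0)=0; Z[16]=0
i=17: i≥r, start 0; Z[17]=0
i=18: i≥r, start 0; Z[18]=1 extend→box=[18,19)
i=19: i≥r, start 0; Z[19]=0
i=20: i≥r, start 0; Z[20]=0
i=21: i≥r, start 0; Z[21]=3 extend→box=[21,24)
i=22: min(r-i=2, Z[1]=0)=0; Z[22]=0
i=23: min(r-i=1, Z[2]=0)=0; Z[23]=0
i=24: i≥r, start 0; Z[24]=0

[25, 0, 0, 0, 0, 0, 0, 0, 3, 0, 0, 0, 0, 0, 3, 0, 0, 0, 1, 0, 0, 3, 0, 0, 0]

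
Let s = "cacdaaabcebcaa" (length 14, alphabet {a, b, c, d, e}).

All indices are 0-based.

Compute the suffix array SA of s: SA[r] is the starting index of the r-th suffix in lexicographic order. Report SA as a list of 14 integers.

rank | idx | suffix
   0 |  13 | a
   1 |  12 | aa
   2 |   4 | aaabcebcaa
   3 |   5 | aabcebcaa
   4 |   6 | abcebcaa
   5 |   1 | acdaaabcebcaa
   6 |  10 | bcaa
   7 |   7 | bcebcaa
   8 |  11 | caa
   9 |   0 | cacdaaabcebcaa
  10 |   2 | cdaaabcebcaa
  11 |   8 | cebcaa
  12 |   3 | daaabcebcaa
  13 |   9 | ebcaa

[13, 12, 4, 5, 6, 1, 10, 7, 11, 0, 2, 8, 3, 9]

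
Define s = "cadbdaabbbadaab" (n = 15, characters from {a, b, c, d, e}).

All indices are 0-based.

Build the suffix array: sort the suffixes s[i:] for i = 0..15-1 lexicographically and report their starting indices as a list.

rank | idx | suffix
   0 |  12 | aab
   1 |   5 | aabbbadaab
   2 |  13 | ab
   3 |   6 | abbbadaab
   4 |  10 | adaab
   5 |   1 | adbdaabbbadaab
   6 |  14 | b
   7 |   9 | badaab
   8 |   8 | bbadaab
   9 |   7 | bbbadaab
  10 |   3 | bdaabbbadaab
  11 |   0 | cadbdaabbbadaab
  12 |  11 | daab
  13 |   4 | daabbbadaab
  14 |   2 | dbdaabbbadaab

[12, 5, 13, 6, 10, 1, 14, 9, 8, 7, 3, 0, 11, 4, 2]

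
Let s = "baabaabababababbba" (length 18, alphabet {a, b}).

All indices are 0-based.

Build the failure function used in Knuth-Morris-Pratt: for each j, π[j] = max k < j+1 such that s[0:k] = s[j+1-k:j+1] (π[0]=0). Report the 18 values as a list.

π[0] = 0
j=1 s[j]='a': π[1]=0 (border '')
j=2 s[j]='a': π[2]=0 (border '')
j=3 s[j]='b': π[3]=1 (border 'b')
j=4 s[j]='a': π[4]=2 (border 'ba')
j=5 s[j]='a': π[5]=3 (border 'baa')
j=6 s[j]='b': π[6]=4 (border 'baab')
j=7 s[j]='a': π[7]=5 (border 'baaba')
j=8 s[j]='b': k: 5→2→0; π[8]=1 (border 'b')
j=9 s[j]='a': π[9]=2 (border 'ba')
j=10 s[j]='b': k: 2→0; π[10]=1 (border 'b')
j=11 s[j]='a': π[11]=2 (border 'ba')
j=12 s[j]='b': k: 2→0; π[12]=1 (border 'b')
j=13 s[j]='a': π[13]=2 (border 'ba')
j=14 s[j]='b': k: 2→0; π[14]=1 (border 'b')
j=15 s[j]='b': k: 1→0; π[15]=1 (border 'b')
j=16 s[j]='b': k: 1→0; π[16]=1 (border 'b')
j=17 s[j]='a': π[17]=2 (border 'ba')

[0, 0, 0, 1, 2, 3, 4, 5, 1, 2, 1, 2, 1, 2, 1, 1, 1, 2]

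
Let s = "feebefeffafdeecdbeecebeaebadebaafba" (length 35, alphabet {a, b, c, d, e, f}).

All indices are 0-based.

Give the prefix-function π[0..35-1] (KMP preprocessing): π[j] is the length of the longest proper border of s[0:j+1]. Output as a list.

π[0] = 0
j=1 s[j]='e': π[1]=0 (border '')
j=2 s[j]='e': π[2]=0 (border '')
j=3 s[j]='b': π[3]=0 (border '')
j=4 s[j]='e': π[4]=0 (border '')
j=5 s[j]='f': π[5]=1 (border 'f')
j=6 s[j]='e': π[6]=2 (border 'fe')
j=7 s[j]='f': k: 2→0; π[7]=1 (border 'f')
j=8 s[j]='f': k: 1→0; π[8]=1 (border 'f')
j=9 s[j]='a': k: 1→0; π[9]=0 (border '')
j=10 s[j]='f': π[10]=1 (border 'f')
j=11 s[j]='d': k: 1→0; π[11]=0 (border '')
j=12 s[j]='e': π[12]=0 (border '')
j=13 s[j]='e': π[13]=0 (border '')
j=14 s[j]='c': π[14]=0 (border '')
j=15 s[j]='d': π[15]=0 (border '')
j=16 s[j]='b': π[16]=0 (border '')
j=17 s[j]='e': π[17]=0 (border '')
j=18 s[j]='e': π[18]=0 (border '')
j=19 s[j]='c': π[19]=0 (border '')
j=20 s[j]='e': π[20]=0 (border '')
j=21 s[j]='b': π[21]=0 (border '')
j=22 s[j]='e': π[22]=0 (border '')
j=23 s[j]='a': π[23]=0 (border '')
j=24 s[j]='e': π[24]=0 (border '')
j=25 s[j]='b': π[25]=0 (border '')
j=26 s[j]='a': π[26]=0 (border '')
j=27 s[j]='d': π[27]=0 (border '')
j=28 s[j]='e': π[28]=0 (border '')
j=29 s[j]='b': π[29]=0 (border '')
j=30 s[j]='a': π[30]=0 (border '')
j=31 s[j]='a': π[31]=0 (border '')
j=32 s[j]='f': π[32]=1 (border 'f')
j=33 s[j]='b': k: 1→0; π[33]=0 (border '')
j=34 s[j]='a': π[34]=0 (border '')

[0, 0, 0, 0, 0, 1, 2, 1, 1, 0, 1, 0, 0, 0, 0, 0, 0, 0, 0, 0, 0, 0, 0, 0, 0, 0, 0, 0, 0, 0, 0, 0, 1, 0, 0]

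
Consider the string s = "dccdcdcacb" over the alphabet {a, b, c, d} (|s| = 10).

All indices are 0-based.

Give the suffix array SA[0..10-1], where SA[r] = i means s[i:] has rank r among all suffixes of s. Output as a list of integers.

rank→(start, suffix):
  0 → (7, 'acb')
  1 → (9, 'b')
  2 → (6, 'cacb')
  3 → (8, 'cb')
  4 → (1, 'ccdcdcacb')
  5 → (4, 'cdcacb')
  6 → (2, 'cdcdcacb')
  7 → (5, 'dcacb')
  8 → (0, 'dccdcdcacb')
  9 → (3, 'dcdcacb')

[7, 9, 6, 8, 1, 4, 2, 5, 0, 3]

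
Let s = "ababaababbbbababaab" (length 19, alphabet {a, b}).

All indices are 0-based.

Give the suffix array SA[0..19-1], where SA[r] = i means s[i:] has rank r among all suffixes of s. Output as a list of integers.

[16, 4, 17, 14, 2, 12, 0, 5, 7, 18, 15, 3, 13, 1, 11, 6, 10, 9, 8]

rank→(start, suffix):
  0 → (16, 'aab')
  1 → (4, 'aababbbbababaab')
  2 → (17, 'ab')
  3 → (14, 'abaab')
  4 → (2, 'abaababbbbababaab')
  5 → (12, 'ababaab')
  6 → (0, 'ababaababbbbababaab')
  7 → (5, 'ababbbbababaab')
  8 → (7, 'abbbbababaab')
  9 → (18, 'b')
  10 → (15, 'baab')
  11 → (3, 'baababbbbababaab')
  12 → (13, 'babaab')
  13 → (1, 'babaababbbbababaab')
  14 → (11, 'bababaab')
  15 → (6, 'babbbbababaab')
  16 → (10, 'bbababaab')
  17 → (9, 'bbbababaab')
  18 → (8, 'bbbbababaab')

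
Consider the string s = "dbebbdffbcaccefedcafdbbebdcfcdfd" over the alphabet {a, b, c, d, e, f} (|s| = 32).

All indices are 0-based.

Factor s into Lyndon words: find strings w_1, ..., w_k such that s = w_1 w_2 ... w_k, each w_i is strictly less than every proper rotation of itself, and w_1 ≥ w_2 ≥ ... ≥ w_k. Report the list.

emit factor 1: 'd' (i=0, period=1)
emit factor 2: 'be' (i=1, period=2)
emit factor 3: 'bbdffbc' (i=3, period=7)
emit factor 4: 'accefedcafdbbebdcfcdfd' (i=10, period=22)

["d", "be", "bbdffbc", "accefedcafdbbebdcfcdfd"]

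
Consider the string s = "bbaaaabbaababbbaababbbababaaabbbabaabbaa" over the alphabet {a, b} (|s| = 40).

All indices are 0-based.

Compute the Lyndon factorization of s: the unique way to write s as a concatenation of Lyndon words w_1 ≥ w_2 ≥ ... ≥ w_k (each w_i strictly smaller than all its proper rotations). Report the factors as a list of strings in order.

emit factor 1: 'b' (i=0, period=1)
emit factor 2: 'b' (i=1, period=1)
emit factor 3: 'aaaabbaababbbaababbbababaaabbbabaabb' (i=2, period=36)
emit factor 4: 'a' (i=38, period=1)
emit factor 5: 'a' (i=39, period=1)

["b", "b", "aaaabbaababbbaababbbababaaabbbabaabb", "a", "a"]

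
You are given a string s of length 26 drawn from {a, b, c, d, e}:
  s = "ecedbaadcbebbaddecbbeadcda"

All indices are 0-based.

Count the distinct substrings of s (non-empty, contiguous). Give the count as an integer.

321

rank | idx | suffix
   0 |  25 | a
   1 |   5 | aadcbebbaddecbbeadcda
   2 |   6 | adcbebbaddecbbeadcda
   3 |  21 | adcda
   4 |  13 | addecbbeadcda
   5 |   4 | baadcbebbaddecbbeadcda
   6 |  12 | baddecbbeadcda
   7 |  11 | bbaddecbbeadcda
   8 |  18 | bbeadcda
   9 |  19 | beadcda
  10 |   9 | bebbaddecbbeadcda
  11 |  17 | cbbeadcda
  12 |   8 | cbebbaddecbbeadcda
  13 |  23 | cda
  14 |   1 | cedbaadcbebbaddecbbeadcda
  15 |  24 | da
  16 |   3 | dbaadcbebbaddecbbeadcda
  17 |   7 | dcbebbaddecbbeadcda
  18 |  22 | dcda
  19 |  14 | ddecbbeadcda
  20 |  15 | decbbeadcda
  21 |  20 | eadcda
  22 |  10 | ebbaddecbbeadcda
  23 |  16 | ecbbeadcda
  24 |   0 | ecedbaadcbebbaddecbbeadcda
  25 |   2 | edbaadcbebbaddecbbeadcda

SA = [25, 5, 6, 21, 13, 4, 12, 11, 18, 19, 9, 17, 8, 23, 1, 24, 3, 7, 22, 14, 15, 20, 10, 16, 0, 2]
rank  pair      lcp
   1  s[25:],s[5:]  1  'a'
   2  s[5:],s[6:]  1  'a'
   3  s[6:],s[21:]  3  'adc'
   4  s[21:],s[13:]  2  'ad'
   5  s[13:],s[4:]  0  ''
   6  s[4:],s[12:]  2  'ba'
   7  s[12:],s[11:]  1  'b'
   8  s[11:],s[18:]  2  'bb'
   9  s[18:],s[19:]  1  'b'
  10  s[19:],s[9:]  2  'be'
  11  s[9:],s[17:]  0  ''
  12  s[17:],s[8:]  2  'cb'
  13  s[8:],s[23:]  1  'c'
  14  s[23:],s[1:]  1  'c'
  15  s[1:],s[24:]  0  ''
  16  s[24:],s[3:]  1  'd'
  17  s[3:],s[7:]  1  'd'
  18  s[7:],s[22:]  2  'dc'
  19  s[22:],s[14:]  1  'd'
  20  s[14:],s[15:]  1  'd'
  21  s[15:],s[20:]  0  ''
  22  s[20:],s[10:]  1  'e'
  23  s[10:],s[16:]  1  'e'
  24  s[16:],s[0:]  2  'ec'
  25  s[0:],s[2:]  1  'e'

n(n+1)/2 = 26·27/2 = 351
Σ LCP = 0 + 1 + 1 + 3 + 2 + 0 + 2 + 1 + 2 + 1 + 2 + 0 + 2 + 1 + 1 + 0 + 1 + 1 + 2 + 1 + 1 + 0 + 1 + 1 + 2 + 1 = 30
distinct = 351 − 30 = 321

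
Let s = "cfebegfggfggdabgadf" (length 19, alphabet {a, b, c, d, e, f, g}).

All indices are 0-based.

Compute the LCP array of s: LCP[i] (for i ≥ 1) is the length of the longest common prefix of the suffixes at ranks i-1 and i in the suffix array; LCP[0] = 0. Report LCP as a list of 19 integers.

[0, 1, 0, 1, 0, 0, 1, 0, 1, 0, 1, 1, 3, 0, 1, 1, 4, 1, 2]

sorted suffixes:
  #0 SA[0]=13  'abgadf'
  #1 SA[1]=16  'adf'
  #2 SA[2]=3  'begfggfggdabgadf'
  #3 SA[3]=14  'bgadf'
  #4 SA[4]=0  'cfebegfggfggdabgadf'
  #5 SA[5]=12  'dabgadf'
  #6 SA[6]=17  'df'
  #7 SA[7]=2  'ebegfggfggdabgadf'
  #8 SA[8]=4  'egfggfggdabgadf'
  #9 SA[9]=18  'f'
  #10 SA[10]=1  'febegfggfggdabgadf'
  #11 SA[11]=9  'fggdabgadf'
  #12 SA[12]=6  'fggfggdabgadf'
  #13 SA[13]=15  'gadf'
  #14 SA[14]=11  'gdabgadf'
  #15 SA[15]=8  'gfggdabgadf'
  #16 SA[16]=5  'gfggfggdabgadf'
  #17 SA[17]=10  'ggdabgadf'
  #18 SA[18]=7  'ggfggdabgadf'

SA = [13, 16, 3, 14, 0, 12, 17, 2, 4, 18, 1, 9, 6, 15, 11, 8, 5, 10, 7]
i: (SA[i-1],SA[i]) lcp shared
  1: (13,16) 1 'a'
  2: (16,3) 0 ''
  3: (3,14) 1 'b'
  4: (14,0) 0 ''
  5: (0,12) 0 ''
  6: (12,17) 1 'd'
  7: (17,2) 0 ''
  8: (2,4) 1 'e'
  9: (4,18) 0 ''
  10: (18,1) 1 'f'
  11: (1,9) 1 'f'
  12: (9,6) 3 'fgg'
  13: (6,15) 0 ''
  14: (15,11) 1 'g'
  15: (11,8) 1 'g'
  16: (8,5) 4 'gfgg'
  17: (5,10) 1 'g'
  18: (10,7) 2 'gg'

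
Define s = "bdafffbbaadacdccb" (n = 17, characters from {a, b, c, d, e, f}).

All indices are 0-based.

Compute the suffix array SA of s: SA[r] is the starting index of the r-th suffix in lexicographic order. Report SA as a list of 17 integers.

[8, 11, 9, 2, 16, 7, 6, 0, 15, 14, 12, 10, 1, 13, 5, 4, 3]

rank→(start, suffix):
  0 → (8, 'aadacdccb')
  1 → (11, 'acdccb')
  2 → (9, 'adacdccb')
  3 → (2, 'afffbbaadacdccb')
  4 → (16, 'b')
  5 → (7, 'baadacdccb')
  6 → (6, 'bbaadacdccb')
  7 → (0, 'bdafffbbaadacdccb')
  8 → (15, 'cb')
  9 → (14, 'ccb')
  10 → (12, 'cdccb')
  11 → (10, 'dacdccb')
  12 → (1, 'dafffbbaadacdccb')
  13 → (13, 'dccb')
  14 → (5, 'fbbaadacdccb')
  15 → (4, 'ffbbaadacdccb')
  16 → (3, 'fffbbaadacdccb')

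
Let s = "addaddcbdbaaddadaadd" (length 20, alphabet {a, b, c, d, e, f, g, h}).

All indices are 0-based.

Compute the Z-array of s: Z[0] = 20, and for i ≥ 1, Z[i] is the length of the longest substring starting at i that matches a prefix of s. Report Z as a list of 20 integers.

Z[0]=20
i=1: fresh scan; Z[1]=0
i=2: fresh scan; Z[2]=0
i=3: fresh scan; Z[3]=3 grow→box=[3,6)
i=4: min(r-i=2, Z[1]=0)=0; Z[4]=0
i=5: min(r-i=1, Z[2]=0)=0; Z[5]=0
i=6: fresh scan; Z[6]=0
i=7: fresh scan; Z[7]=0
i=8: fresh scan; Z[8]=0
i=9: fresh scan; Z[9]=0
i=10: fresh scan; Z[10]=1 grow→box=[10,11)
i=11: fresh scan; Z[11]=5 grow→box=[11,16)
i=12: min(r-i=4, Z[1]=0)=0; Z[12]=0
i=13: min(r-i=3, Z[2]=0)=0; Z[13]=0
i=14: min(r-i=2, Z[3]=3)=2; Z[14]=2
i=15: min(r-i=1, Z[4]=0)=0; Z[15]=0
i=16: fresh scan; Z[16]=1 grow→box=[16,17)
i=17: fresh scan; Z[17]=3 grow→box=[17,20)
i=18: min(r-i=2, Z[1]=0)=0; Z[18]=0
i=19: min(r-i=1, Z[2]=0)=0; Z[19]=0

[20, 0, 0, 3, 0, 0, 0, 0, 0, 0, 1, 5, 0, 0, 2, 0, 1, 3, 0, 0]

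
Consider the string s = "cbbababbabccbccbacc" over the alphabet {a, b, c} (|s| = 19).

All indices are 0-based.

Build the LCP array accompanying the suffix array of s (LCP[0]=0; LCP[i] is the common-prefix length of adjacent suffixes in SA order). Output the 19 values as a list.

rank→(start, suffix):
  0 → (3, 'ababbabccbccbacc')
  1 → (5, 'abbabccbccbacc')
  2 → (8, 'abccbccbacc')
  3 → (16, 'acc')
  4 → (2, 'bababbabccbccbacc')
  5 → (4, 'babbabccbccbacc')
  6 → (7, 'babccbccbacc')
  7 → (15, 'bacc')
  8 → (1, 'bbababbabccbccbacc')
  9 → (6, 'bbabccbccbacc')
  10 → (12, 'bccbacc')
  11 → (9, 'bccbccbacc')
  12 → (18, 'c')
  13 → (14, 'cbacc')
  14 → (0, 'cbbababbabccbccbacc')
  15 → (11, 'cbccbacc')
  16 → (17, 'cc')
  17 → (13, 'ccbacc')
  18 → (10, 'ccbccbacc')

SA = [3, 5, 8, 16, 2, 4, 7, 15, 1, 6, 12, 9, 18, 14, 0, 11, 17, 13, 10]
[i] adj suffixes → lcp
  [1] 3/5 → 2 ('ab')
  [2] 5/8 → 2 ('ab')
  [3] 8/16 → 1 ('a')
  [4] 16/2 → 0 ('')
  [5] 2/4 → 3 ('bab')
  [6] 4/7 → 3 ('bab')
  [7] 7/15 → 2 ('ba')
  [8] 15/1 → 1 ('b')
  [9] 1/6 → 4 ('bbab')
  [10] 6/12 → 1 ('b')
  [11] 12/9 → 4 ('bccb')
  [12] 9/18 → 0 ('')
  [13] 18/14 → 1 ('c')
  [14] 14/0 → 2 ('cb')
  [15] 0/11 → 2 ('cb')
  [16] 11/17 → 1 ('c')
  [17] 17/13 → 2 ('cc')
  [18] 13/10 → 3 ('ccb')

[0, 2, 2, 1, 0, 3, 3, 2, 1, 4, 1, 4, 0, 1, 2, 2, 1, 2, 3]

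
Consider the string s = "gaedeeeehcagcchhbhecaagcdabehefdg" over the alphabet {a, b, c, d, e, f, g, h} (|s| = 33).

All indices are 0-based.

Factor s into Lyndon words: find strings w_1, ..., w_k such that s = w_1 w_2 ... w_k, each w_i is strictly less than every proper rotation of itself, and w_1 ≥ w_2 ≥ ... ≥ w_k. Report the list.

emit factor 1: 'g' (i=0, period=1)
emit factor 2: 'aedeeeehcagcchhbhec' (i=1, period=19)
emit factor 3: 'aagcdabehefdg' (i=20, period=13)

["g", "aedeeeehcagcchhbhec", "aagcdabehefdg"]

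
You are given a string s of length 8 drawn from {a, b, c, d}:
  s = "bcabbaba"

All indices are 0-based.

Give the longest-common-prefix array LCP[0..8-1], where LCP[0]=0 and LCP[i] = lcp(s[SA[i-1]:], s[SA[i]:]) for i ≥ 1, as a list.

[0, 1, 2, 0, 2, 1, 1, 0]

rank→(start, suffix):
  0 → (7, 'a')
  1 → (5, 'aba')
  2 → (2, 'abbaba')
  3 → (6, 'ba')
  4 → (4, 'baba')
  5 → (3, 'bbaba')
  6 → (0, 'bcabbaba')
  7 → (1, 'cabbaba')

SA = [7, 5, 2, 6, 4, 3, 0, 1]
i: (SA[i-1],SA[i]) lcp shared
  1: (7,5) 1 'a'
  2: (5,2) 2 'ab'
  3: (2,6) 0 ''
  4: (6,4) 2 'ba'
  5: (4,3) 1 'b'
  6: (3,0) 1 'b'
  7: (0,1) 0 ''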